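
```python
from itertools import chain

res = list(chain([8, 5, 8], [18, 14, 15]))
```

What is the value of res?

Step 1: chain() concatenates iterables: [8, 5, 8] + [18, 14, 15].
Therefore res = [8, 5, 8, 18, 14, 15].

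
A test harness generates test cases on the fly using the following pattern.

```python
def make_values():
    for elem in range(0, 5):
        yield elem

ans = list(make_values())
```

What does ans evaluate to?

Step 1: The generator yields each value from range(0, 5).
Step 2: list() consumes all yields: [0, 1, 2, 3, 4].
Therefore ans = [0, 1, 2, 3, 4].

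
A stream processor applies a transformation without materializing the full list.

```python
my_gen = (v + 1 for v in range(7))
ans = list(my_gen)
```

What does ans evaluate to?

Step 1: For each v in range(7), compute v+1:
  v=0: 0+1 = 1
  v=1: 1+1 = 2
  v=2: 2+1 = 3
  v=3: 3+1 = 4
  v=4: 4+1 = 5
  v=5: 5+1 = 6
  v=6: 6+1 = 7
Therefore ans = [1, 2, 3, 4, 5, 6, 7].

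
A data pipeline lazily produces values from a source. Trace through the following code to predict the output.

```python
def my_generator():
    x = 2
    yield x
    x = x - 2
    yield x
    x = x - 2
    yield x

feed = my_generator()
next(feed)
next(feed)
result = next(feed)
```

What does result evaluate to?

Step 1: Trace through generator execution:
  Yield 1: x starts at 2, yield 2
  Yield 2: x = 2 - 2 = 0, yield 0
  Yield 3: x = 0 - 2 = -2, yield -2
Step 2: First next() gets 2, second next() gets the second value, third next() yields -2.
Therefore result = -2.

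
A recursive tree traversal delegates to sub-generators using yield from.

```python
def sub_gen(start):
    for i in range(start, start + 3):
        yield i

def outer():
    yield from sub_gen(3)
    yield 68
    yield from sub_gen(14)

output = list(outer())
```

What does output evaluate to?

Step 1: outer() delegates to sub_gen(3):
  yield 3
  yield 4
  yield 5
Step 2: yield 68
Step 3: Delegates to sub_gen(14):
  yield 14
  yield 15
  yield 16
Therefore output = [3, 4, 5, 68, 14, 15, 16].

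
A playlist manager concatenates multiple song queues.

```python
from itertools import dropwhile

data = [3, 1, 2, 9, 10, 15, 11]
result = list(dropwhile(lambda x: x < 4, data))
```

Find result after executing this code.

Step 1: dropwhile drops elements while < 4:
  3 < 4: dropped
  1 < 4: dropped
  2 < 4: dropped
  9: kept (dropping stopped)
Step 2: Remaining elements kept regardless of condition.
Therefore result = [9, 10, 15, 11].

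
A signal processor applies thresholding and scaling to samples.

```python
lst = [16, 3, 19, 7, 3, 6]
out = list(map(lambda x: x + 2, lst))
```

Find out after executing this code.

Step 1: Apply lambda x: x + 2 to each element:
  16 -> 18
  3 -> 5
  19 -> 21
  7 -> 9
  3 -> 5
  6 -> 8
Therefore out = [18, 5, 21, 9, 5, 8].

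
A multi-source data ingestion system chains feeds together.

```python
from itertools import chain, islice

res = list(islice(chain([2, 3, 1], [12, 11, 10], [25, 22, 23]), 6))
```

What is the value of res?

Step 1: chain([2, 3, 1], [12, 11, 10], [25, 22, 23]) = [2, 3, 1, 12, 11, 10, 25, 22, 23].
Step 2: islice takes first 6 elements: [2, 3, 1, 12, 11, 10].
Therefore res = [2, 3, 1, 12, 11, 10].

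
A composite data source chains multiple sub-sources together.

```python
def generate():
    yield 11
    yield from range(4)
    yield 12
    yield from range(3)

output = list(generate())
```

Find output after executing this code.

Step 1: Trace yields in order:
  yield 11
  yield 0
  yield 1
  yield 2
  yield 3
  yield 12
  yield 0
  yield 1
  yield 2
Therefore output = [11, 0, 1, 2, 3, 12, 0, 1, 2].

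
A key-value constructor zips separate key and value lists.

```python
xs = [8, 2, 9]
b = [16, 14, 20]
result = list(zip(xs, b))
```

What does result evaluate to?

Step 1: zip pairs elements at same index:
  Index 0: (8, 16)
  Index 1: (2, 14)
  Index 2: (9, 20)
Therefore result = [(8, 16), (2, 14), (9, 20)].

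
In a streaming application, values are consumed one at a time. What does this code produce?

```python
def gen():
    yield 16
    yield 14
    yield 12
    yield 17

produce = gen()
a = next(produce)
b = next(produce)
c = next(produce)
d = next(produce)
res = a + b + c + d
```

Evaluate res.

Step 1: Create generator and consume all values:
  a = next(produce) = 16
  b = next(produce) = 14
  c = next(produce) = 12
  d = next(produce) = 17
Step 2: res = 16 + 14 + 12 + 17 = 59.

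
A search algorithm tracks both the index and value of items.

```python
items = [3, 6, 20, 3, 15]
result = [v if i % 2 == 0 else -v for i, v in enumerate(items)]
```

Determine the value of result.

Step 1: For each (i, v), keep v if i is even, negate if odd:
  i=0 (even): keep 3
  i=1 (odd): negate to -6
  i=2 (even): keep 20
  i=3 (odd): negate to -3
  i=4 (even): keep 15
Therefore result = [3, -6, 20, -3, 15].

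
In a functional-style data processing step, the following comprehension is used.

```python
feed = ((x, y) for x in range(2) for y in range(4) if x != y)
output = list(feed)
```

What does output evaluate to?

Step 1: Nested generator over range(2) x range(4) where x != y:
  (0, 0): excluded (x == y)
  (0, 1): included
  (0, 2): included
  (0, 3): included
  (1, 0): included
  (1, 1): excluded (x == y)
  (1, 2): included
  (1, 3): included
Therefore output = [(0, 1), (0, 2), (0, 3), (1, 0), (1, 2), (1, 3)].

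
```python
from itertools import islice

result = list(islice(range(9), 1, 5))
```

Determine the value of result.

Step 1: islice(range(9), 1, 5) takes elements at indices [1, 5).
Step 2: Elements: [1, 2, 3, 4].
Therefore result = [1, 2, 3, 4].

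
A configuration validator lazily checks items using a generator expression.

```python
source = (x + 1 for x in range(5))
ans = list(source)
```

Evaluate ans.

Step 1: For each x in range(5), compute x+1:
  x=0: 0+1 = 1
  x=1: 1+1 = 2
  x=2: 2+1 = 3
  x=3: 3+1 = 4
  x=4: 4+1 = 5
Therefore ans = [1, 2, 3, 4, 5].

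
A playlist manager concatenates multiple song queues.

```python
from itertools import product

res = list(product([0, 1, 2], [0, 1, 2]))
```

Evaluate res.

Step 1: product([0, 1, 2], [0, 1, 2]) gives all pairs:
  (0, 0)
  (0, 1)
  (0, 2)
  (1, 0)
  (1, 1)
  (1, 2)
  (2, 0)
  (2, 1)
  (2, 2)
Therefore res = [(0, 0), (0, 1), (0, 2), (1, 0), (1, 1), (1, 2), (2, 0), (2, 1), (2, 2)].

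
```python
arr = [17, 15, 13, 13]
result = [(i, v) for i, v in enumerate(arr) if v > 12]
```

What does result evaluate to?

Step 1: Filter enumerate([17, 15, 13, 13]) keeping v > 12:
  (0, 17): 17 > 12, included
  (1, 15): 15 > 12, included
  (2, 13): 13 > 12, included
  (3, 13): 13 > 12, included
Therefore result = [(0, 17), (1, 15), (2, 13), (3, 13)].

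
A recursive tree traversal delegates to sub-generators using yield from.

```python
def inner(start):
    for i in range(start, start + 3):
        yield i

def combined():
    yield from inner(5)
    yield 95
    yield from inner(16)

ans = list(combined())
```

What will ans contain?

Step 1: combined() delegates to inner(5):
  yield 5
  yield 6
  yield 7
Step 2: yield 95
Step 3: Delegates to inner(16):
  yield 16
  yield 17
  yield 18
Therefore ans = [5, 6, 7, 95, 16, 17, 18].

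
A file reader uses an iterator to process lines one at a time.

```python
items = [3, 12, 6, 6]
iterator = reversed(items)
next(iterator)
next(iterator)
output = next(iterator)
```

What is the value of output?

Step 1: reversed([3, 12, 6, 6]) gives iterator: [6, 6, 12, 3].
Step 2: First next() = 6, second next() = 6.
Step 3: Third next() = 12.
Therefore output = 12.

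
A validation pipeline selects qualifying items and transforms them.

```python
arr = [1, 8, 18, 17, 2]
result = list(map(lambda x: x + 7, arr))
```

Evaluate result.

Step 1: Apply lambda x: x + 7 to each element:
  1 -> 8
  8 -> 15
  18 -> 25
  17 -> 24
  2 -> 9
Therefore result = [8, 15, 25, 24, 9].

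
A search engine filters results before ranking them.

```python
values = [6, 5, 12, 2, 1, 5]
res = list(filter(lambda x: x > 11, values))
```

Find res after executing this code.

Step 1: Filter elements > 11:
  6: removed
  5: removed
  12: kept
  2: removed
  1: removed
  5: removed
Therefore res = [12].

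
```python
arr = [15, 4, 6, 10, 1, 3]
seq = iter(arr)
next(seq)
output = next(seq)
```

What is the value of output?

Step 1: Create iterator over [15, 4, 6, 10, 1, 3].
Step 2: next() consumes 15.
Step 3: next() returns 4.
Therefore output = 4.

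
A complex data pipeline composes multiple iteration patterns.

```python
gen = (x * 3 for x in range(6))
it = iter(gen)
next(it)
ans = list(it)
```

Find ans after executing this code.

Step 1: Generator produces [0, 3, 6, 9, 12, 15].
Step 2: next(it) consumes first element (0).
Step 3: list(it) collects remaining: [3, 6, 9, 12, 15].
Therefore ans = [3, 6, 9, 12, 15].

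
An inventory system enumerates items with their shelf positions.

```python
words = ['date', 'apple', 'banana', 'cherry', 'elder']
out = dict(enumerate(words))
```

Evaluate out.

Step 1: enumerate pairs indices with words:
  0 -> 'date'
  1 -> 'apple'
  2 -> 'banana'
  3 -> 'cherry'
  4 -> 'elder'
Therefore out = {0: 'date', 1: 'apple', 2: 'banana', 3: 'cherry', 4: 'elder'}.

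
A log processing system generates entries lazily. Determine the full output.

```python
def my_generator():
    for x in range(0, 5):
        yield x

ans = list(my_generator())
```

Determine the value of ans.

Step 1: The generator yields each value from range(0, 5).
Step 2: list() consumes all yields: [0, 1, 2, 3, 4].
Therefore ans = [0, 1, 2, 3, 4].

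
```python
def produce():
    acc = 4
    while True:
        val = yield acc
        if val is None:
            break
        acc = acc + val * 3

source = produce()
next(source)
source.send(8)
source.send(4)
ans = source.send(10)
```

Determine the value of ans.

Step 1: next() -> yield acc=4.
Step 2: send(8) -> val=8, acc = 4 + 8*3 = 28, yield 28.
Step 3: send(4) -> val=4, acc = 28 + 4*3 = 40, yield 40.
Step 4: send(10) -> val=10, acc = 40 + 10*3 = 70, yield 70.
Therefore ans = 70.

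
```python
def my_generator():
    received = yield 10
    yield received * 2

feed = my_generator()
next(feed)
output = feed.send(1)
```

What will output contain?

Step 1: next(feed) advances to first yield, producing 10.
Step 2: send(1) resumes, received = 1.
Step 3: yield received * 2 = 1 * 2 = 2.
Therefore output = 2.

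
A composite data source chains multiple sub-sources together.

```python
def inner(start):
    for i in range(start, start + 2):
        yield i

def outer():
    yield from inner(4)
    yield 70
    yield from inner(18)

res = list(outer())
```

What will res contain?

Step 1: outer() delegates to inner(4):
  yield 4
  yield 5
Step 2: yield 70
Step 3: Delegates to inner(18):
  yield 18
  yield 19
Therefore res = [4, 5, 70, 18, 19].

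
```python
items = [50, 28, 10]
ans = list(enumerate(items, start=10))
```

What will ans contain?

Step 1: enumerate with start=10:
  (10, 50)
  (11, 28)
  (12, 10)
Therefore ans = [(10, 50), (11, 28), (12, 10)].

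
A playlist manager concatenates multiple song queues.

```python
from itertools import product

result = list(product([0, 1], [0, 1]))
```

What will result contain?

Step 1: product([0, 1], [0, 1]) gives all pairs:
  (0, 0)
  (0, 1)
  (1, 0)
  (1, 1)
Therefore result = [(0, 0), (0, 1), (1, 0), (1, 1)].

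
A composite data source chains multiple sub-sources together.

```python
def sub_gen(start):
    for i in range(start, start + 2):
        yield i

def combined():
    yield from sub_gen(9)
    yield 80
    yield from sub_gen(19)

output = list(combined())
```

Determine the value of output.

Step 1: combined() delegates to sub_gen(9):
  yield 9
  yield 10
Step 2: yield 80
Step 3: Delegates to sub_gen(19):
  yield 19
  yield 20
Therefore output = [9, 10, 80, 19, 20].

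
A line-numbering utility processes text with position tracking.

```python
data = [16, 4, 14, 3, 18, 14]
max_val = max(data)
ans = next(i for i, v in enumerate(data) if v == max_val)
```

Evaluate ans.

Step 1: max([16, 4, 14, 3, 18, 14]) = 18.
Step 2: Find first index where value == 18:
  Index 0: 16 != 18
  Index 1: 4 != 18
  Index 2: 14 != 18
  Index 3: 3 != 18
  Index 4: 18 == 18, found!
Therefore ans = 4.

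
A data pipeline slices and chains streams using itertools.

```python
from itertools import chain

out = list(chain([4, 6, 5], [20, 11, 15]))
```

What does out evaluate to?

Step 1: chain() concatenates iterables: [4, 6, 5] + [20, 11, 15].
Therefore out = [4, 6, 5, 20, 11, 15].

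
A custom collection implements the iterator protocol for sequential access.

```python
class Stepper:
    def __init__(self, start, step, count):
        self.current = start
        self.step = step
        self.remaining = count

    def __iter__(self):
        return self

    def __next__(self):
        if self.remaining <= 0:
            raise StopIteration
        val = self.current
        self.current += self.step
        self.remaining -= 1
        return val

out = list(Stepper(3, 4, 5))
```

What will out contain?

Step 1: Stepper starts at 3, increments by 4, for 5 steps:
  Yield 3, then current += 4
  Yield 7, then current += 4
  Yield 11, then current += 4
  Yield 15, then current += 4
  Yield 19, then current += 4
Therefore out = [3, 7, 11, 15, 19].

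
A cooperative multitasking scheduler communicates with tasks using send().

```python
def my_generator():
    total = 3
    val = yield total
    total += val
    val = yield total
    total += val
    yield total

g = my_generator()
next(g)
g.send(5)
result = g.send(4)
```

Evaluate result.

Step 1: next() -> yield total=3.
Step 2: send(5) -> val=5, total = 3+5 = 8, yield 8.
Step 3: send(4) -> val=4, total = 8+4 = 12, yield 12.
Therefore result = 12.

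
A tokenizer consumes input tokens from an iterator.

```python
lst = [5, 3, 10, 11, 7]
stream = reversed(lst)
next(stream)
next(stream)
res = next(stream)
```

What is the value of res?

Step 1: reversed([5, 3, 10, 11, 7]) gives iterator: [7, 11, 10, 3, 5].
Step 2: First next() = 7, second next() = 11.
Step 3: Third next() = 10.
Therefore res = 10.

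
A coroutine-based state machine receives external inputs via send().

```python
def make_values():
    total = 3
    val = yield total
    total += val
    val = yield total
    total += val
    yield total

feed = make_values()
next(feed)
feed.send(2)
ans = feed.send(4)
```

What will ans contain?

Step 1: next() -> yield total=3.
Step 2: send(2) -> val=2, total = 3+2 = 5, yield 5.
Step 3: send(4) -> val=4, total = 5+4 = 9, yield 9.
Therefore ans = 9.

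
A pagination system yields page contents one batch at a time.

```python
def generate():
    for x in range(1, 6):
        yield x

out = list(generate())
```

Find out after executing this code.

Step 1: The generator yields each value from range(1, 6).
Step 2: list() consumes all yields: [1, 2, 3, 4, 5].
Therefore out = [1, 2, 3, 4, 5].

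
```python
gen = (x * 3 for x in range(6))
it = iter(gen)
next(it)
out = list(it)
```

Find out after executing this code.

Step 1: Generator produces [0, 3, 6, 9, 12, 15].
Step 2: next(it) consumes first element (0).
Step 3: list(it) collects remaining: [3, 6, 9, 12, 15].
Therefore out = [3, 6, 9, 12, 15].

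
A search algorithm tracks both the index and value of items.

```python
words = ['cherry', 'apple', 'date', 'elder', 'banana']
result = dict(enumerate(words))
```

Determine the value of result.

Step 1: enumerate pairs indices with words:
  0 -> 'cherry'
  1 -> 'apple'
  2 -> 'date'
  3 -> 'elder'
  4 -> 'banana'
Therefore result = {0: 'cherry', 1: 'apple', 2: 'date', 3: 'elder', 4: 'banana'}.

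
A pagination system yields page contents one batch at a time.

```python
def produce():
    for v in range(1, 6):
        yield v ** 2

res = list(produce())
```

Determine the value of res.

Step 1: For each v in range(1, 6), yield v**2:
  v=1: yield 1**2 = 1
  v=2: yield 2**2 = 4
  v=3: yield 3**2 = 9
  v=4: yield 4**2 = 16
  v=5: yield 5**2 = 25
Therefore res = [1, 4, 9, 16, 25].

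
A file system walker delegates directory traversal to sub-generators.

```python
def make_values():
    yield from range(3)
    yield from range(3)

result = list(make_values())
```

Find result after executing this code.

Step 1: Trace yields in order:
  yield 0
  yield 1
  yield 2
  yield 0
  yield 1
  yield 2
Therefore result = [0, 1, 2, 0, 1, 2].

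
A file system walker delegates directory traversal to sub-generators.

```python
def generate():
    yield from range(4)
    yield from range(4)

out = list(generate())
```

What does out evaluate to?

Step 1: Trace yields in order:
  yield 0
  yield 1
  yield 2
  yield 3
  yield 0
  yield 1
  yield 2
  yield 3
Therefore out = [0, 1, 2, 3, 0, 1, 2, 3].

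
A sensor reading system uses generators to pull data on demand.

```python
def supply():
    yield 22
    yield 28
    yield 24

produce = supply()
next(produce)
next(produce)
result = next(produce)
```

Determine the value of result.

Step 1: supply() creates a generator.
Step 2: next(produce) yields 22 (consumed and discarded).
Step 3: next(produce) yields 28 (consumed and discarded).
Step 4: next(produce) yields 24, assigned to result.
Therefore result = 24.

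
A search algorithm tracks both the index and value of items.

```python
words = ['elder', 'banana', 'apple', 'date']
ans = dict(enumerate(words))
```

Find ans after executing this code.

Step 1: enumerate pairs indices with words:
  0 -> 'elder'
  1 -> 'banana'
  2 -> 'apple'
  3 -> 'date'
Therefore ans = {0: 'elder', 1: 'banana', 2: 'apple', 3: 'date'}.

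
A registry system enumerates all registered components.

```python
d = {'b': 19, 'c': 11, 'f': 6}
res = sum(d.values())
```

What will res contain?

Step 1: d.values() = [19, 11, 6].
Step 2: sum = 36.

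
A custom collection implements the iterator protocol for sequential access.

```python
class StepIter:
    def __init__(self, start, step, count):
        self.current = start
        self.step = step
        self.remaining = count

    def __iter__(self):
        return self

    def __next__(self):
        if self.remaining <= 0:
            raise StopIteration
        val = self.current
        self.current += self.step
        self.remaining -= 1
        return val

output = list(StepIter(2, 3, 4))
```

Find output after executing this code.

Step 1: StepIter starts at 2, increments by 3, for 4 steps:
  Yield 2, then current += 3
  Yield 5, then current += 3
  Yield 8, then current += 3
  Yield 11, then current += 3
Therefore output = [2, 5, 8, 11].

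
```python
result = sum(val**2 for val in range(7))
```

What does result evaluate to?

Step 1: Compute val**2 for each val in range(7):
  val=0: 0**2 = 0
  val=1: 1**2 = 1
  val=2: 2**2 = 4
  val=3: 3**2 = 9
  val=4: 4**2 = 16
  val=5: 5**2 = 25
  val=6: 6**2 = 36
Step 2: sum = 0 + 1 + 4 + 9 + 16 + 25 + 36 = 91.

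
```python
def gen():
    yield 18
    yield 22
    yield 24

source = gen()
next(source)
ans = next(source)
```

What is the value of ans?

Step 1: gen() creates a generator.
Step 2: next(source) yields 18 (consumed and discarded).
Step 3: next(source) yields 22, assigned to ans.
Therefore ans = 22.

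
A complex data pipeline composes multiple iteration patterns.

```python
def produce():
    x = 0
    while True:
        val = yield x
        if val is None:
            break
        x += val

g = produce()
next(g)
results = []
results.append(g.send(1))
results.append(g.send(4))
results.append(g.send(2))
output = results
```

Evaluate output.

Step 1: next(g) -> yield 0.
Step 2: send(1) -> x = 1, yield 1.
Step 3: send(4) -> x = 5, yield 5.
Step 4: send(2) -> x = 7, yield 7.
Therefore output = [1, 5, 7].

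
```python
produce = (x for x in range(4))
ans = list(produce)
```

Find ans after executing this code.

Step 1: Generator expression iterates range(4): [0, 1, 2, 3].
Step 2: list() collects all values.
Therefore ans = [0, 1, 2, 3].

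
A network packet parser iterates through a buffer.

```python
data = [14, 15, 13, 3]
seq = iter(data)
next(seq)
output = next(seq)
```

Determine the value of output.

Step 1: Create iterator over [14, 15, 13, 3].
Step 2: next() consumes 14.
Step 3: next() returns 15.
Therefore output = 15.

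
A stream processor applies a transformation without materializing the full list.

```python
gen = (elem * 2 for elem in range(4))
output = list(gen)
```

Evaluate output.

Step 1: For each elem in range(4), compute elem*2:
  elem=0: 0*2 = 0
  elem=1: 1*2 = 2
  elem=2: 2*2 = 4
  elem=3: 3*2 = 6
Therefore output = [0, 2, 4, 6].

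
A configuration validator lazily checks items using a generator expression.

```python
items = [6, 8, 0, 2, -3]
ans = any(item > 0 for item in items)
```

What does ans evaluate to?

Step 1: Check item > 0 for each element in [6, 8, 0, 2, -3]:
  6 > 0: True
  8 > 0: True
  0 > 0: False
  2 > 0: True
  -3 > 0: False
Step 2: any() returns True.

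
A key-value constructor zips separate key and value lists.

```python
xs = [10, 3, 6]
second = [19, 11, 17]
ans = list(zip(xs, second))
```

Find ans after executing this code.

Step 1: zip pairs elements at same index:
  Index 0: (10, 19)
  Index 1: (3, 11)
  Index 2: (6, 17)
Therefore ans = [(10, 19), (3, 11), (6, 17)].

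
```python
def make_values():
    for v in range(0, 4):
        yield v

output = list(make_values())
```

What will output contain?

Step 1: The generator yields each value from range(0, 4).
Step 2: list() consumes all yields: [0, 1, 2, 3].
Therefore output = [0, 1, 2, 3].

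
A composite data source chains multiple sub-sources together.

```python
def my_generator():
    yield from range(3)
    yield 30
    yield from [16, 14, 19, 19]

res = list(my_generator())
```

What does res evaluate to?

Step 1: Trace yields in order:
  yield 0
  yield 1
  yield 2
  yield 30
  yield 16
  yield 14
  yield 19
  yield 19
Therefore res = [0, 1, 2, 30, 16, 14, 19, 19].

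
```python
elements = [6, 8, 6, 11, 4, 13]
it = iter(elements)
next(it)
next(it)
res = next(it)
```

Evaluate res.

Step 1: Create iterator over [6, 8, 6, 11, 4, 13].
Step 2: next() consumes 6.
Step 3: next() consumes 8.
Step 4: next() returns 6.
Therefore res = 6.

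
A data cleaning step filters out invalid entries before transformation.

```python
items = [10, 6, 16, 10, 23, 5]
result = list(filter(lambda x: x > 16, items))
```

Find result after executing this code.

Step 1: Filter elements > 16:
  10: removed
  6: removed
  16: removed
  10: removed
  23: kept
  5: removed
Therefore result = [23].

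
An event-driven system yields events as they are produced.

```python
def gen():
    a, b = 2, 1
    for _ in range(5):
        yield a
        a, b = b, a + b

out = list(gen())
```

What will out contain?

Step 1: Fibonacci-like sequence starting with a=2, b=1:
  Iteration 1: yield a=2, then a,b = 1,3
  Iteration 2: yield a=1, then a,b = 3,4
  Iteration 3: yield a=3, then a,b = 4,7
  Iteration 4: yield a=4, then a,b = 7,11
  Iteration 5: yield a=7, then a,b = 11,18
Therefore out = [2, 1, 3, 4, 7].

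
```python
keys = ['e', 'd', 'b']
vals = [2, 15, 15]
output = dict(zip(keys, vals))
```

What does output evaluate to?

Step 1: zip pairs keys with values:
  'e' -> 2
  'd' -> 15
  'b' -> 15
Therefore output = {'e': 2, 'd': 15, 'b': 15}.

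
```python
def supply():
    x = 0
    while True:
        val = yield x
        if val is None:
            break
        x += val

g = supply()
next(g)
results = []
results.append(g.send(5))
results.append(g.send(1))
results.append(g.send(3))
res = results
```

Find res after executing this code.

Step 1: next(g) -> yield 0.
Step 2: send(5) -> x = 5, yield 5.
Step 3: send(1) -> x = 6, yield 6.
Step 4: send(3) -> x = 9, yield 9.
Therefore res = [5, 6, 9].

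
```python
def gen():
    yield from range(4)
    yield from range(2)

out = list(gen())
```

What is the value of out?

Step 1: Trace yields in order:
  yield 0
  yield 1
  yield 2
  yield 3
  yield 0
  yield 1
Therefore out = [0, 1, 2, 3, 0, 1].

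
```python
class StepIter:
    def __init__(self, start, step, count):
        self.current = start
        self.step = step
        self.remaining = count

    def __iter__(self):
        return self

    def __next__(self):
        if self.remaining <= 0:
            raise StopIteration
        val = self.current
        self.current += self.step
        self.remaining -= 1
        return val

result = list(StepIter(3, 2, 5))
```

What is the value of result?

Step 1: StepIter starts at 3, increments by 2, for 5 steps:
  Yield 3, then current += 2
  Yield 5, then current += 2
  Yield 7, then current += 2
  Yield 9, then current += 2
  Yield 11, then current += 2
Therefore result = [3, 5, 7, 9, 11].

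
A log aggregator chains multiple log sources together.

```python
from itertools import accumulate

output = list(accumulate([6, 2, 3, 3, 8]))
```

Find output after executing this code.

Step 1: accumulate computes running sums:
  + 6 = 6
  + 2 = 8
  + 3 = 11
  + 3 = 14
  + 8 = 22
Therefore output = [6, 8, 11, 14, 22].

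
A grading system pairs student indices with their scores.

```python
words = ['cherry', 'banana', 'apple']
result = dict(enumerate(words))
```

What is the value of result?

Step 1: enumerate pairs indices with words:
  0 -> 'cherry'
  1 -> 'banana'
  2 -> 'apple'
Therefore result = {0: 'cherry', 1: 'banana', 2: 'apple'}.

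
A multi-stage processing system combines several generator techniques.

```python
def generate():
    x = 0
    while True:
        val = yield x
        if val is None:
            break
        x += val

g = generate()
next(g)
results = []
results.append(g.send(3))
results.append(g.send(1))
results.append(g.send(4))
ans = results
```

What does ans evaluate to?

Step 1: next(g) -> yield 0.
Step 2: send(3) -> x = 3, yield 3.
Step 3: send(1) -> x = 4, yield 4.
Step 4: send(4) -> x = 8, yield 8.
Therefore ans = [3, 4, 8].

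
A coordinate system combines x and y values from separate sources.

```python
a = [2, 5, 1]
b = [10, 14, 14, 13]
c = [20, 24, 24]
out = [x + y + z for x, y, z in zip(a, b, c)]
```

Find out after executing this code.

Step 1: zip three lists (truncates to shortest, len=3):
  2 + 10 + 20 = 32
  5 + 14 + 24 = 43
  1 + 14 + 24 = 39
Therefore out = [32, 43, 39].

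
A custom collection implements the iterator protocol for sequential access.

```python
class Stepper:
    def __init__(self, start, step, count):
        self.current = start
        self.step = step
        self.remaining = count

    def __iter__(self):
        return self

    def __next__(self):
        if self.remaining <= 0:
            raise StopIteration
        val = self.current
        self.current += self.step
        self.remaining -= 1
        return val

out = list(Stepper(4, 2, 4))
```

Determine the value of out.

Step 1: Stepper starts at 4, increments by 2, for 4 steps:
  Yield 4, then current += 2
  Yield 6, then current += 2
  Yield 8, then current += 2
  Yield 10, then current += 2
Therefore out = [4, 6, 8, 10].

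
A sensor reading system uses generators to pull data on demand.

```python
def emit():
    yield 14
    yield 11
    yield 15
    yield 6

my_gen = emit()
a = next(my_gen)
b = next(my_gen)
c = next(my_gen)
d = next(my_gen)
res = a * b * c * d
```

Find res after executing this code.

Step 1: Create generator and consume all values:
  a = next(my_gen) = 14
  b = next(my_gen) = 11
  c = next(my_gen) = 15
  d = next(my_gen) = 6
Step 2: res = 14 * 11 * 15 * 6 = 13860.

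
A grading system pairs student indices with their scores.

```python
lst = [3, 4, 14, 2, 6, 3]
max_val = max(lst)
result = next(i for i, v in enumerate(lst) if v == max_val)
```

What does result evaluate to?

Step 1: max([3, 4, 14, 2, 6, 3]) = 14.
Step 2: Find first index where value == 14:
  Index 0: 3 != 14
  Index 1: 4 != 14
  Index 2: 14 == 14, found!
Therefore result = 2.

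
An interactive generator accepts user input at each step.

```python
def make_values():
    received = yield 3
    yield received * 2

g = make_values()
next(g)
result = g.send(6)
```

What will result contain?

Step 1: next(g) advances to first yield, producing 3.
Step 2: send(6) resumes, received = 6.
Step 3: yield received * 2 = 6 * 2 = 12.
Therefore result = 12.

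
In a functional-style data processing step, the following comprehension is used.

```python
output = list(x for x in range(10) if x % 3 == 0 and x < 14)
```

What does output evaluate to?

Step 1: Filter range(10) where x % 3 == 0 and x < 14:
  x=0: both conditions met, included
  x=1: excluded (1 % 3 != 0)
  x=2: excluded (2 % 3 != 0)
  x=3: both conditions met, included
  x=4: excluded (4 % 3 != 0)
  x=5: excluded (5 % 3 != 0)
  x=6: both conditions met, included
  x=7: excluded (7 % 3 != 0)
  x=8: excluded (8 % 3 != 0)
  x=9: both conditions met, included
Therefore output = [0, 3, 6, 9].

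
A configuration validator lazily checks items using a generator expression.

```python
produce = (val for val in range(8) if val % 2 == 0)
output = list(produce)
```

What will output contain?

Step 1: Filter range(8) keeping only even values:
  val=0: even, included
  val=1: odd, excluded
  val=2: even, included
  val=3: odd, excluded
  val=4: even, included
  val=5: odd, excluded
  val=6: even, included
  val=7: odd, excluded
Therefore output = [0, 2, 4, 6].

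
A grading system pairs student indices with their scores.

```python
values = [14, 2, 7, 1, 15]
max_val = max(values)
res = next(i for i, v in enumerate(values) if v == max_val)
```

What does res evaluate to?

Step 1: max([14, 2, 7, 1, 15]) = 15.
Step 2: Find first index where value == 15:
  Index 0: 14 != 15
  Index 1: 2 != 15
  Index 2: 7 != 15
  Index 3: 1 != 15
  Index 4: 15 == 15, found!
Therefore res = 4.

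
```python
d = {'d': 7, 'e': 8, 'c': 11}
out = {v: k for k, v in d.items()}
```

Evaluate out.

Step 1: Invert dict (swap keys and values):
  'd': 7 -> 7: 'd'
  'e': 8 -> 8: 'e'
  'c': 11 -> 11: 'c'
Therefore out = {7: 'd', 8: 'e', 11: 'c'}.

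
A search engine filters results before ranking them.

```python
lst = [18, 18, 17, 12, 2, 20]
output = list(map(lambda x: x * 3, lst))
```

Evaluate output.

Step 1: Apply lambda x: x * 3 to each element:
  18 -> 54
  18 -> 54
  17 -> 51
  12 -> 36
  2 -> 6
  20 -> 60
Therefore output = [54, 54, 51, 36, 6, 60].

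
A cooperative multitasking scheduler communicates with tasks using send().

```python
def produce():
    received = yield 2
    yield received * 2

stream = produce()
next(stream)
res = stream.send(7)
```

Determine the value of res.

Step 1: next(stream) advances to first yield, producing 2.
Step 2: send(7) resumes, received = 7.
Step 3: yield received * 2 = 7 * 2 = 14.
Therefore res = 14.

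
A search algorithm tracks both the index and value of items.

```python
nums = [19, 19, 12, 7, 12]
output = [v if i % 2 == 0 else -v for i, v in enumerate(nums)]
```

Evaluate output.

Step 1: For each (i, v), keep v if i is even, negate if odd:
  i=0 (even): keep 19
  i=1 (odd): negate to -19
  i=2 (even): keep 12
  i=3 (odd): negate to -7
  i=4 (even): keep 12
Therefore output = [19, -19, 12, -7, 12].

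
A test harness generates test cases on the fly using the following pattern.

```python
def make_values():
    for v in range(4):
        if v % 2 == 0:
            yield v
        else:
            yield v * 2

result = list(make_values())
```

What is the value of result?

Step 1: For each v in range(4), yield v if even, else v*2:
  v=0 (even): yield 0
  v=1 (odd): yield 1*2 = 2
  v=2 (even): yield 2
  v=3 (odd): yield 3*2 = 6
Therefore result = [0, 2, 2, 6].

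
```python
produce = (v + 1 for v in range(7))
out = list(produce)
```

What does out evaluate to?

Step 1: For each v in range(7), compute v+1:
  v=0: 0+1 = 1
  v=1: 1+1 = 2
  v=2: 2+1 = 3
  v=3: 3+1 = 4
  v=4: 4+1 = 5
  v=5: 5+1 = 6
  v=6: 6+1 = 7
Therefore out = [1, 2, 3, 4, 5, 6, 7].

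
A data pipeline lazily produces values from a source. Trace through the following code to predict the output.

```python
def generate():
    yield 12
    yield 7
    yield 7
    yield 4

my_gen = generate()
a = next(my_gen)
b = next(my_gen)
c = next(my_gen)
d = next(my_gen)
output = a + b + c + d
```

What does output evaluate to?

Step 1: Create generator and consume all values:
  a = next(my_gen) = 12
  b = next(my_gen) = 7
  c = next(my_gen) = 7
  d = next(my_gen) = 4
Step 2: output = 12 + 7 + 7 + 4 = 30.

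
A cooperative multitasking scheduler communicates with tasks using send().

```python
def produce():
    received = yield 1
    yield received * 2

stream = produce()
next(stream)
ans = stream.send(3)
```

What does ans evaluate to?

Step 1: next(stream) advances to first yield, producing 1.
Step 2: send(3) resumes, received = 3.
Step 3: yield received * 2 = 3 * 2 = 6.
Therefore ans = 6.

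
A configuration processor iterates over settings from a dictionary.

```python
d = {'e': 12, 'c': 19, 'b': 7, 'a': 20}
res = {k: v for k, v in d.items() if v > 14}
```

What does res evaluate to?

Step 1: Filter items where value > 14:
  'e': 12 <= 14: removed
  'c': 19 > 14: kept
  'b': 7 <= 14: removed
  'a': 20 > 14: kept
Therefore res = {'c': 19, 'a': 20}.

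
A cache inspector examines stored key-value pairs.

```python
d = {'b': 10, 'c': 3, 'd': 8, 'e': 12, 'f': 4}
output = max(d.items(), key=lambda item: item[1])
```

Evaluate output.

Step 1: Find item with maximum value:
  ('b', 10)
  ('c', 3)
  ('d', 8)
  ('e', 12)
  ('f', 4)
Step 2: Maximum value is 12 at key 'e'.
Therefore output = ('e', 12).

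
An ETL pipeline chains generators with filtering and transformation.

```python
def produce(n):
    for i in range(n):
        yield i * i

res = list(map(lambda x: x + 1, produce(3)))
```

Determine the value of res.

Step 1: produce(3) yields squares: [0, 1, 4].
Step 2: map adds 1 to each: [1, 2, 5].
Therefore res = [1, 2, 5].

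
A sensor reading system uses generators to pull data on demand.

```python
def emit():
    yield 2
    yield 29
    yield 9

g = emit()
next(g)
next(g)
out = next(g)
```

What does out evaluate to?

Step 1: emit() creates a generator.
Step 2: next(g) yields 2 (consumed and discarded).
Step 3: next(g) yields 29 (consumed and discarded).
Step 4: next(g) yields 9, assigned to out.
Therefore out = 9.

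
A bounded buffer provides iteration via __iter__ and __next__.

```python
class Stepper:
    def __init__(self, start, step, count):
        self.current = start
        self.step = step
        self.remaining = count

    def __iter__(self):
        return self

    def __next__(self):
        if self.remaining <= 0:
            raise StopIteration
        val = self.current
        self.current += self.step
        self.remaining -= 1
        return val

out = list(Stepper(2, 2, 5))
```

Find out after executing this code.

Step 1: Stepper starts at 2, increments by 2, for 5 steps:
  Yield 2, then current += 2
  Yield 4, then current += 2
  Yield 6, then current += 2
  Yield 8, then current += 2
  Yield 10, then current += 2
Therefore out = [2, 4, 6, 8, 10].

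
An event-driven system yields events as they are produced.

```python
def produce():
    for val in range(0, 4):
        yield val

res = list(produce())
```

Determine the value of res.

Step 1: The generator yields each value from range(0, 4).
Step 2: list() consumes all yields: [0, 1, 2, 3].
Therefore res = [0, 1, 2, 3].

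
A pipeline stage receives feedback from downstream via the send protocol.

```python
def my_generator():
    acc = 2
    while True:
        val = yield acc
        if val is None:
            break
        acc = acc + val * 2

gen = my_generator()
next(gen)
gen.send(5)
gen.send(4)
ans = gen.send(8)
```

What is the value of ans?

Step 1: next() -> yield acc=2.
Step 2: send(5) -> val=5, acc = 2 + 5*2 = 12, yield 12.
Step 3: send(4) -> val=4, acc = 12 + 4*2 = 20, yield 20.
Step 4: send(8) -> val=8, acc = 20 + 8*2 = 36, yield 36.
Therefore ans = 36.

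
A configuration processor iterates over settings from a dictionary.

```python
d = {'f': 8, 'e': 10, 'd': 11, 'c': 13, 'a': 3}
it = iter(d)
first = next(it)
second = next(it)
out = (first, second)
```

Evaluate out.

Step 1: iter(d) iterates over keys: ['f', 'e', 'd', 'c', 'a'].
Step 2: first = next(it) = 'f', second = next(it) = 'e'.
Therefore out = ('f', 'e').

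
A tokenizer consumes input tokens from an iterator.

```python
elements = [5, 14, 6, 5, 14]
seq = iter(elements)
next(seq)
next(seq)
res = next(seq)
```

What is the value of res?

Step 1: Create iterator over [5, 14, 6, 5, 14].
Step 2: next() consumes 5.
Step 3: next() consumes 14.
Step 4: next() returns 6.
Therefore res = 6.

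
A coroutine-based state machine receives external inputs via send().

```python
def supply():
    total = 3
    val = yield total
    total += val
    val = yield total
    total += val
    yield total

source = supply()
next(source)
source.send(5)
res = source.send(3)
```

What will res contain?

Step 1: next() -> yield total=3.
Step 2: send(5) -> val=5, total = 3+5 = 8, yield 8.
Step 3: send(3) -> val=3, total = 8+3 = 11, yield 11.
Therefore res = 11.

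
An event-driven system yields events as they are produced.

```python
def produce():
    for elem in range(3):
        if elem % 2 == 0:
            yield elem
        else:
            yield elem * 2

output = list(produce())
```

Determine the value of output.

Step 1: For each elem in range(3), yield elem if even, else elem*2:
  elem=0 (even): yield 0
  elem=1 (odd): yield 1*2 = 2
  elem=2 (even): yield 2
Therefore output = [0, 2, 2].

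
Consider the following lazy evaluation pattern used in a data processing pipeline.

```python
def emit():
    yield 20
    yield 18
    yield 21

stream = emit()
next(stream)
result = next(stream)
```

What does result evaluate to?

Step 1: emit() creates a generator.
Step 2: next(stream) yields 20 (consumed and discarded).
Step 3: next(stream) yields 18, assigned to result.
Therefore result = 18.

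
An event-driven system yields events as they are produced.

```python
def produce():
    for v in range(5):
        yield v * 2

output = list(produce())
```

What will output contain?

Step 1: For each v in range(5), yield v * 2:
  v=0: yield 0 * 2 = 0
  v=1: yield 1 * 2 = 2
  v=2: yield 2 * 2 = 4
  v=3: yield 3 * 2 = 6
  v=4: yield 4 * 2 = 8
Therefore output = [0, 2, 4, 6, 8].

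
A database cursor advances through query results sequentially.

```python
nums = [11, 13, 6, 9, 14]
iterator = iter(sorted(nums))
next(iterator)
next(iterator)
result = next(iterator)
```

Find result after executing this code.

Step 1: sorted([11, 13, 6, 9, 14]) = [6, 9, 11, 13, 14].
Step 2: Create iterator and skip 2 elements.
Step 3: next() returns 11.
Therefore result = 11.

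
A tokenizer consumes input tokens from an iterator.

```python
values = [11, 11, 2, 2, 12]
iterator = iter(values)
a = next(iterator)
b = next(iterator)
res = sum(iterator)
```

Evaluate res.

Step 1: Create iterator over [11, 11, 2, 2, 12].
Step 2: a = next() = 11, b = next() = 11.
Step 3: sum() of remaining [2, 2, 12] = 16.
Therefore res = 16.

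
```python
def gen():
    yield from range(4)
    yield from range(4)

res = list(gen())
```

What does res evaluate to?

Step 1: Trace yields in order:
  yield 0
  yield 1
  yield 2
  yield 3
  yield 0
  yield 1
  yield 2
  yield 3
Therefore res = [0, 1, 2, 3, 0, 1, 2, 3].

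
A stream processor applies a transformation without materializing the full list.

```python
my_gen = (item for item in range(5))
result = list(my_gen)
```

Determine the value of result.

Step 1: Generator expression iterates range(5): [0, 1, 2, 3, 4].
Step 2: list() collects all values.
Therefore result = [0, 1, 2, 3, 4].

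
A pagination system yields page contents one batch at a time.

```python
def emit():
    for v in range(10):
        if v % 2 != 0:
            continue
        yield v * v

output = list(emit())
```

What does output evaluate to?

Step 1: Only yield v**2 when v is divisible by 2:
  v=0: 0 % 2 == 0, yield 0**2 = 0
  v=2: 2 % 2 == 0, yield 2**2 = 4
  v=4: 4 % 2 == 0, yield 4**2 = 16
  v=6: 6 % 2 == 0, yield 6**2 = 36
  v=8: 8 % 2 == 0, yield 8**2 = 64
Therefore output = [0, 4, 16, 36, 64].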